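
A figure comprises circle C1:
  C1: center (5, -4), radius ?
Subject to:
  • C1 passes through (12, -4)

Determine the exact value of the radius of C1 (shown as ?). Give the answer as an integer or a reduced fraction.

1. [C1∋P]  r_C1² − 49 = 0  ⇒  r_C1 = 7 (r>0 drops 1)

7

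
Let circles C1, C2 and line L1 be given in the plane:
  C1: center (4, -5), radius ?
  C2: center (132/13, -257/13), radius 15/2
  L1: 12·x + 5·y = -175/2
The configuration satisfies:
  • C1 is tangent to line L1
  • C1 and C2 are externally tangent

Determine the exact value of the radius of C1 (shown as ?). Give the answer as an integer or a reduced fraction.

1. [C1‖L1]  r_C1² − 289/4 = 0  ⇒  r_C1 = 17/2 (r>0 drops 1)
2. [ext C1·C2]  r_C1² + 15r_C1 − 799/4 = 0  ⇒  r_C1 = 17/2 (r>0 drops 1)

17/2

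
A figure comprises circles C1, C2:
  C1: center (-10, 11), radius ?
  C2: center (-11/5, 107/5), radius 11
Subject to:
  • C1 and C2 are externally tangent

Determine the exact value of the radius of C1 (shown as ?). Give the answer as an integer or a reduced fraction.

1. [ext C1·C2]  r_C1² + 22r_C1 − 48 = 0  ⇒  r_C1 = 2 (r>0 drops 1)

2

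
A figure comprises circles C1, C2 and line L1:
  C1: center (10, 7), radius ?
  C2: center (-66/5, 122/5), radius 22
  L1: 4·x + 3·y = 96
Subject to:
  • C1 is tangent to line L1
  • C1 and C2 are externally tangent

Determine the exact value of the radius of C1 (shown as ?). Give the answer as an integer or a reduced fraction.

1. [C1‖L1]  r_C1² − 49 = 0  ⇒  r_C1 = 7 (r>0 drops 1)
2. [ext C1·C2]  r_C1² + 44r_C1 − 357 = 0  ⇒  r_C1 = 7 (r>0 drops 1)

7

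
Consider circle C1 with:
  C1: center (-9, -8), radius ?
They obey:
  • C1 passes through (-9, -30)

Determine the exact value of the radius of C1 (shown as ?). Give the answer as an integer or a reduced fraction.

22

1. [C1∋P]  r_C1² − 484 = 0  ⇒  r_C1 = 22 (r>0 drops 1)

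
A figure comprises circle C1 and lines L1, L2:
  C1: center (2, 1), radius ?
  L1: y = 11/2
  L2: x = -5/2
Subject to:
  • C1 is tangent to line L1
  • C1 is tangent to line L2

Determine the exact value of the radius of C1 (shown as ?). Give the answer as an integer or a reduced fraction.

9/2

1. [C1‖L1]  r_C1² − 81/4 = 0  ⇒  r_C1 = 9/2 (r>0 drops 1)
2. [C1‖L2]  r_C1² − 81/4 = 0  ⇒  r_C1 = 9/2 (r>0 drops 1)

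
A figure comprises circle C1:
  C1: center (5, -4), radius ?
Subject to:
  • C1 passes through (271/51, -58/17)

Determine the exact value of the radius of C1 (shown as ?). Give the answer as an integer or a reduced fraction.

2/3

1. [C1∋P]  r_C1² − 4/9 = 0  ⇒  r_C1 = 2/3 (r>0 drops 1)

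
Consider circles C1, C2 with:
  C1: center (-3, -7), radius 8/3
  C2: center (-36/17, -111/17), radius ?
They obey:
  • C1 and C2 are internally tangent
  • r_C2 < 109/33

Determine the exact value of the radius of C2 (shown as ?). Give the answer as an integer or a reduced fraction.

1. [int C1,C2]  r_C2² − (16/3)r_C2 + 55/9 = 0  ⇒  r_C2 = 5/3 or 11/3
2. given r_C2 < 109/33: keep 5/3

5/3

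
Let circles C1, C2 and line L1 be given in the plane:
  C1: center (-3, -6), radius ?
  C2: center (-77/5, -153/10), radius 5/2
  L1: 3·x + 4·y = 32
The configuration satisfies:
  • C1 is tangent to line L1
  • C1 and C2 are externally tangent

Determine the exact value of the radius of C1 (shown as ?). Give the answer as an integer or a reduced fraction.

1. [C1‖L1]  r_C1² − 169 = 0  ⇒  r_C1 = 13 (r>0 drops 1)
2. [ext C1·C2]  r_C1² + 5r_C1 − 234 = 0  ⇒  r_C1 = 13 (r>0 drops 1)

13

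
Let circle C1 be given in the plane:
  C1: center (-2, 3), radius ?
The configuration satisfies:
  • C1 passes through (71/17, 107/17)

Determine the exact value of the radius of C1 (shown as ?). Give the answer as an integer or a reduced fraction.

7

1. [C1∋P]  r_C1² − 49 = 0  ⇒  r_C1 = 7 (r>0 drops 1)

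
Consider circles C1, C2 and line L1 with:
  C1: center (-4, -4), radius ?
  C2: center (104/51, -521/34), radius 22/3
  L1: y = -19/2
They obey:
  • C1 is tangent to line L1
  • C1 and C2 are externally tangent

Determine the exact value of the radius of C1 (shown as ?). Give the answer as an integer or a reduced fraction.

1. [C1‖L1]  r_C1² − 121/4 = 0  ⇒  r_C1 = 11/2 (r>0 drops 1)
2. [ext C1·C2]  r_C1² + (44/3)r_C1 − 1331/12 = 0  ⇒  r_C1 = 11/2 (r>0 drops 1)

11/2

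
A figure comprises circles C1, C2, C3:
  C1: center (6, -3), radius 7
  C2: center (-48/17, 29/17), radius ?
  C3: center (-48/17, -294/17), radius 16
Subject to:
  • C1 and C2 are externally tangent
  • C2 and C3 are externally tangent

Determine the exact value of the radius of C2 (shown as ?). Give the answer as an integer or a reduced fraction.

1. [ext C1·C2]  r_C2² + 14r_C2 − 51 = 0  ⇒  r_C2 = 3 (r>0 drops 1)
2. [ext C2·C3]  r_C2² + 32r_C2 − 105 = 0  ⇒  r_C2 = 3 (r>0 drops 1)

3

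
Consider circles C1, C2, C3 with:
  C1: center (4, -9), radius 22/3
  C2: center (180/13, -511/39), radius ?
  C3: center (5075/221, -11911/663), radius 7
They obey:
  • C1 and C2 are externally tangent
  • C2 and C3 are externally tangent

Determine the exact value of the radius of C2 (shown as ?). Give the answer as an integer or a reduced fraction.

1. [ext C1·C2]  r_C2² + (44/3)r_C2 − 60 = 0  ⇒  r_C2 = 10/3 (r>0 drops 1)
2. [ext C2·C3]  r_C2² + 14r_C2 − 520/9 = 0  ⇒  r_C2 = 10/3 (r>0 drops 1)

10/3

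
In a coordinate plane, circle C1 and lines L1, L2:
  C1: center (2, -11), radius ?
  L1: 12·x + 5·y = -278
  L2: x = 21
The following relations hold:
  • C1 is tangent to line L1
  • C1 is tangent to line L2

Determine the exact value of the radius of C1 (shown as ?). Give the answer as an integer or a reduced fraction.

19

1. [C1‖L1]  r_C1² − 361 = 0  ⇒  r_C1 = 19 (r>0 drops 1)
2. [C1‖L2]  r_C1² − 361 = 0  ⇒  r_C1 = 19 (r>0 drops 1)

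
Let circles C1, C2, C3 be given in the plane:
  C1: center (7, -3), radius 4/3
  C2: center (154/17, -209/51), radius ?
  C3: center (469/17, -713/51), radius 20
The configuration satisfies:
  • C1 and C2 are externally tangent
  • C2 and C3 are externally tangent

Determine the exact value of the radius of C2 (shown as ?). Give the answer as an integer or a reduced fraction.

1

1. [ext C1·C2]  r_C2² + (8/3)r_C2 − 11/3 = 0  ⇒  r_C2 = 1 (r>0 drops 1)
2. [ext C2·C3]  r_C2² + 40r_C2 − 41 = 0  ⇒  r_C2 = 1 (r>0 drops 1)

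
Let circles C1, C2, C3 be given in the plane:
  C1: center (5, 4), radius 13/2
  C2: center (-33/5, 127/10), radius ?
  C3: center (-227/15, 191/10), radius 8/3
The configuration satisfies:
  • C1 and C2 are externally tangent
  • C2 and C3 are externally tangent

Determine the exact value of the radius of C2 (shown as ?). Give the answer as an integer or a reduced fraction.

1. [ext C1·C2]  r_C2² + 13r_C2 − 168 = 0  ⇒  r_C2 = 8 (r>0 drops 1)
2. [ext C2·C3]  r_C2² + (16/3)r_C2 − 320/3 = 0  ⇒  r_C2 = 8 (r>0 drops 1)

8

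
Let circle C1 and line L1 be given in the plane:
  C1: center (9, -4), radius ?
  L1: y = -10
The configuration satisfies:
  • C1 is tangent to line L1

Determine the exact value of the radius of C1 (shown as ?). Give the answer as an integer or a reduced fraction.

6

1. [C1‖L1]  r_C1² − 36 = 0  ⇒  r_C1 = 6 (r>0 drops 1)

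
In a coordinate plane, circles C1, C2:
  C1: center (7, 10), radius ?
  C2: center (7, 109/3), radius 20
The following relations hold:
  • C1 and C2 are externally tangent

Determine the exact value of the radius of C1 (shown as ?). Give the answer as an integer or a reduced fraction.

1. [ext C1·C2]  r_C1² + 40r_C1 − 2641/9 = 0  ⇒  r_C1 = 19/3 (r>0 drops 1)

19/3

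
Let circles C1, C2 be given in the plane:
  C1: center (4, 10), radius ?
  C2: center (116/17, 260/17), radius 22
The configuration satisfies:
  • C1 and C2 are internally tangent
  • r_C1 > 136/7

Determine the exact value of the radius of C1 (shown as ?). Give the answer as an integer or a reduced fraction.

1. [int C1,C2]  r_C1² − 44r_C1 + 448 = 0  ⇒  r_C1 = 16 or 28
2. given r_C1 > 136/7: keep 28

28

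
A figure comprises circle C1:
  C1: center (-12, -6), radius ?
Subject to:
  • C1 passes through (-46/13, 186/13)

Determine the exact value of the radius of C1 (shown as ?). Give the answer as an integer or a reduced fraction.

1. [C1∋P]  r_C1² − 484 = 0  ⇒  r_C1 = 22 (r>0 drops 1)

22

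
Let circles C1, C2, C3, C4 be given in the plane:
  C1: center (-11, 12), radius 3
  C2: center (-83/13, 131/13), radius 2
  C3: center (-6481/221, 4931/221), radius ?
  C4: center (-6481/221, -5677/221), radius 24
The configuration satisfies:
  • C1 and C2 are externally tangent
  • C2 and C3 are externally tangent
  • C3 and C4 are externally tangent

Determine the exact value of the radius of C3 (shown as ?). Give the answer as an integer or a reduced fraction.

24

1. [ext C2·C3]  r_C3² + 4r_C3 − 672 = 0  ⇒  r_C3 = 24 (r>0 drops 1)
2. [ext C3·C4]  r_C3² + 48r_C3 − 1728 = 0  ⇒  r_C3 = 24 (r>0 drops 1)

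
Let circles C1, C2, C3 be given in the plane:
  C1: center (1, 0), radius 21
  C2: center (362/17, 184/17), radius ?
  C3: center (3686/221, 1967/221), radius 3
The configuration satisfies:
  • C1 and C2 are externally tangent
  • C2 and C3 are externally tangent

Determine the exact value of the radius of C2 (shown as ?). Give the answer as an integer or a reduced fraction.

1. [ext C1·C2]  r_C2² + 42r_C2 − 88 = 0  ⇒  r_C2 = 2 (r>0 drops 1)
2. [ext C2·C3]  r_C2² + 6r_C2 − 16 = 0  ⇒  r_C2 = 2 (r>0 drops 1)

2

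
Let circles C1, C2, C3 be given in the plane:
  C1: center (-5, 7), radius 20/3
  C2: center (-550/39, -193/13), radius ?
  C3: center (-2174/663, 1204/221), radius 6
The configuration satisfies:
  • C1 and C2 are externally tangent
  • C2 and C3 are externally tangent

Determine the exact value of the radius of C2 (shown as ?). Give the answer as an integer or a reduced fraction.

17

1. [ext C1·C2]  r_C2² + (40/3)r_C2 − 1547/3 = 0  ⇒  r_C2 = 17 (r>0 drops 1)
2. [ext C2·C3]  r_C2² + 12r_C2 − 493 = 0  ⇒  r_C2 = 17 (r>0 drops 1)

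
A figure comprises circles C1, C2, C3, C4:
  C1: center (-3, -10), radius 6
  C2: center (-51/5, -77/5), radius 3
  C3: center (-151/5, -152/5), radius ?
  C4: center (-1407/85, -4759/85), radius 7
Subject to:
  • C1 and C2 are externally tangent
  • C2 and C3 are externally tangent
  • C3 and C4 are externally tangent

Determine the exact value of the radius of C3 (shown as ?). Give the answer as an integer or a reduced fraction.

1. [ext C2·C3]  r_C3² + 6r_C3 − 616 = 0  ⇒  r_C3 = 22 (r>0 drops 1)
2. [ext C3·C4]  r_C3² + 14r_C3 − 792 = 0  ⇒  r_C3 = 22 (r>0 drops 1)

22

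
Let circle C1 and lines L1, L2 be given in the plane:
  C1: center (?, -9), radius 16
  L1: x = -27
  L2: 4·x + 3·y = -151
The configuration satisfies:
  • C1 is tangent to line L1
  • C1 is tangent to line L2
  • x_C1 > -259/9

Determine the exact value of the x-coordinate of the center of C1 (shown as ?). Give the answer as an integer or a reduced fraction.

-11

1. [C1‖L1]  x_C1² + 54x_C1 + 473 = 0  ⇒  x_C1 = -43 or -11
2. [C1‖L2]  x_C1² + 62x_C1 + 561 = 0  ⇒  x_C1 = -51 or -11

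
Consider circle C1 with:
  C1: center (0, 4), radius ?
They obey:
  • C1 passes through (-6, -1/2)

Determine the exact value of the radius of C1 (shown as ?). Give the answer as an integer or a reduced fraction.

1. [C1∋P]  r_C1² − 225/4 = 0  ⇒  r_C1 = 15/2 (r>0 drops 1)

15/2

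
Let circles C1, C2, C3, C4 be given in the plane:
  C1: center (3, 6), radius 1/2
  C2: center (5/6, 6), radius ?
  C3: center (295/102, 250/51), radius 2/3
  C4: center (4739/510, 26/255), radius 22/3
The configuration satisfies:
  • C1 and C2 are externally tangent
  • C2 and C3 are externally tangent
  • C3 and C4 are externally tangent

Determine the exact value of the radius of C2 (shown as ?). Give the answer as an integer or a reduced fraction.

5/3

1. [ext C1·C2]  r_C2² + 1r_C2 − 40/9 = 0  ⇒  r_C2 = 5/3 (r>0 drops 1)
2. [ext C2·C3]  r_C2² + (4/3)r_C2 − 5 = 0  ⇒  r_C2 = 5/3 (r>0 drops 1)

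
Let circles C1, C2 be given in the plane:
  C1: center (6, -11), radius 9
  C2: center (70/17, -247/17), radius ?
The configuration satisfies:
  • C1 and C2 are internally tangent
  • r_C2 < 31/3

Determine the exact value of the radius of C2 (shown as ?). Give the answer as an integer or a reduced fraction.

1. [int C1,C2]  r_C2² − 18r_C2 + 65 = 0  ⇒  r_C2 = 5 or 13
2. given r_C2 < 31/3: keep 5

5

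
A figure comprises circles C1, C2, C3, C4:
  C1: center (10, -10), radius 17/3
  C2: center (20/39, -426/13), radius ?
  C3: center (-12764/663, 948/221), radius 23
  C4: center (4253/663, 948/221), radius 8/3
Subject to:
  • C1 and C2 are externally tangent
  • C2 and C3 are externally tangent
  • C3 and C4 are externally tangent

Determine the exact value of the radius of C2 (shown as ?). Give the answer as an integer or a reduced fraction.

19

1. [ext C1·C2]  r_C2² + (34/3)r_C2 − 1729/3 = 0  ⇒  r_C2 = 19 (r>0 drops 1)
2. [ext C2·C3]  r_C2² + 46r_C2 − 1235 = 0  ⇒  r_C2 = 19 (r>0 drops 1)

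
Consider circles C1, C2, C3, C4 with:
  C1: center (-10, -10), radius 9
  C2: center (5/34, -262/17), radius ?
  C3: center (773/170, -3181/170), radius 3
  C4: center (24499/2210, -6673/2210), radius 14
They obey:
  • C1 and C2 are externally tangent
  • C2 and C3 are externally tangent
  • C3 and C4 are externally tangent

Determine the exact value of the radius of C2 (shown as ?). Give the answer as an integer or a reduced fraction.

1. [ext C1·C2]  r_C2² + 18r_C2 − 205/4 = 0  ⇒  r_C2 = 5/2 (r>0 drops 1)
2. [ext C2·C3]  r_C2² + 6r_C2 − 85/4 = 0  ⇒  r_C2 = 5/2 (r>0 drops 1)

5/2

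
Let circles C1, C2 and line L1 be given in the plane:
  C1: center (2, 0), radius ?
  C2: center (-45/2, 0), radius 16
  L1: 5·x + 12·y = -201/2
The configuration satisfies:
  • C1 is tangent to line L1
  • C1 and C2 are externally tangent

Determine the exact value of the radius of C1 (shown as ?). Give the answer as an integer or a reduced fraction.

1. [C1‖L1]  r_C1² − 289/4 = 0  ⇒  r_C1 = 17/2 (r>0 drops 1)
2. [ext C1·C2]  r_C1² + 32r_C1 − 1377/4 = 0  ⇒  r_C1 = 17/2 (r>0 drops 1)

17/2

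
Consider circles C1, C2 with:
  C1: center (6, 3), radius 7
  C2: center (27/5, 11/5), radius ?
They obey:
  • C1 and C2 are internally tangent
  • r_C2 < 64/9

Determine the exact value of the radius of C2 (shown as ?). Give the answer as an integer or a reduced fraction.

1. [int C1,C2]  r_C2² − 14r_C2 + 48 = 0  ⇒  r_C2 = 6 or 8
2. given r_C2 < 64/9: keep 6

6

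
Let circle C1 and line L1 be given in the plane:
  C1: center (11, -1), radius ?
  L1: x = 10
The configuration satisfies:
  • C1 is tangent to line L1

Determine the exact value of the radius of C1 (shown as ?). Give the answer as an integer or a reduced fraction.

1. [C1‖L1]  r_C1² − 1 = 0  ⇒  r_C1 = 1 (r>0 drops 1)

1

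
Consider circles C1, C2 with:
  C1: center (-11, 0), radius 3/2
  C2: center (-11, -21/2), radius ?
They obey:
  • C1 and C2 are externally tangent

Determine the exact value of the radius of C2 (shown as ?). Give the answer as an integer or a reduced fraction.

1. [ext C1·C2]  r_C2² + 3r_C2 − 108 = 0  ⇒  r_C2 = 9 (r>0 drops 1)

9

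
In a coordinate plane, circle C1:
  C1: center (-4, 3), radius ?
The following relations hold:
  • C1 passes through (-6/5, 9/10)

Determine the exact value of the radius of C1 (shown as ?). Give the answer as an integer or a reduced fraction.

7/2

1. [C1∋P]  r_C1² − 49/4 = 0  ⇒  r_C1 = 7/2 (r>0 drops 1)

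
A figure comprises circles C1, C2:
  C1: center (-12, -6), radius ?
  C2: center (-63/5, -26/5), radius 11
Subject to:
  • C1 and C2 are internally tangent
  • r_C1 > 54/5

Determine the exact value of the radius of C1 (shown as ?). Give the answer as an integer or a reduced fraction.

1. [int C1,C2]  r_C1² − 22r_C1 + 120 = 0  ⇒  r_C1 = 10 or 12
2. given r_C1 > 54/5: keep 12

12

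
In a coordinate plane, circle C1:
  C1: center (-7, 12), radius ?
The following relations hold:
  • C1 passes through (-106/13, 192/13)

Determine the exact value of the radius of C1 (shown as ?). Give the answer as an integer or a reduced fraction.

1. [C1∋P]  r_C1² − 9 = 0  ⇒  r_C1 = 3 (r>0 drops 1)

3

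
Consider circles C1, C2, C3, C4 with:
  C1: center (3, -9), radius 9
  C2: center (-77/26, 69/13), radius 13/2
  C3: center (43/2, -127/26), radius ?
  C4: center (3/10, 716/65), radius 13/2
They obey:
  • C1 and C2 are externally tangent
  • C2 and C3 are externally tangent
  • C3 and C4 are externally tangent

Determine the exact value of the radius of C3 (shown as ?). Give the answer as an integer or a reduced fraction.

1. [ext C2·C3]  r_C3² + 13r_C3 − 660 = 0  ⇒  r_C3 = 20 (r>0 drops 1)
2. [ext C3·C4]  r_C3² + 13r_C3 − 660 = 0  ⇒  r_C3 = 20 (r>0 drops 1)

20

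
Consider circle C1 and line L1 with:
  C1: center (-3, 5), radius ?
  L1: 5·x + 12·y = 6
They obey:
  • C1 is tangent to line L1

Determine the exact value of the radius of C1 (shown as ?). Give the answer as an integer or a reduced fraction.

3

1. [C1‖L1]  r_C1² − 9 = 0  ⇒  r_C1 = 3 (r>0 drops 1)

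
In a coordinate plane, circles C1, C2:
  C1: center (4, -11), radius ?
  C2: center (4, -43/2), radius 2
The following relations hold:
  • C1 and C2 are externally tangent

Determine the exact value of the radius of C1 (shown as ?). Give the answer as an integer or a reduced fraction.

1. [ext C1·C2]  r_C1² + 4r_C1 − 425/4 = 0  ⇒  r_C1 = 17/2 (r>0 drops 1)

17/2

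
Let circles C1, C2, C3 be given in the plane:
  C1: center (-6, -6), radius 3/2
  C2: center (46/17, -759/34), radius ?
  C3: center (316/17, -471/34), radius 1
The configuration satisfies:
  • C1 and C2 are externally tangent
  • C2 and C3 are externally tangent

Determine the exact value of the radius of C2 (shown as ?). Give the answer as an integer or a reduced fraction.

17

1. [ext C1·C2]  r_C2² + 3r_C2 − 340 = 0  ⇒  r_C2 = 17 (r>0 drops 1)
2. [ext C2·C3]  r_C2² + 2r_C2 − 323 = 0  ⇒  r_C2 = 17 (r>0 drops 1)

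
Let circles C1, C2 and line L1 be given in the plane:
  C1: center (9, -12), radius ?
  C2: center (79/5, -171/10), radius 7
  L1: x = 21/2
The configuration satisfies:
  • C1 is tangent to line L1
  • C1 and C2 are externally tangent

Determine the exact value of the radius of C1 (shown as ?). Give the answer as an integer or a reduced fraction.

1. [C1‖L1]  r_C1² − 9/4 = 0  ⇒  r_C1 = 3/2 (r>0 drops 1)
2. [ext C1·C2]  r_C1² + 14r_C1 − 93/4 = 0  ⇒  r_C1 = 3/2 (r>0 drops 1)

3/2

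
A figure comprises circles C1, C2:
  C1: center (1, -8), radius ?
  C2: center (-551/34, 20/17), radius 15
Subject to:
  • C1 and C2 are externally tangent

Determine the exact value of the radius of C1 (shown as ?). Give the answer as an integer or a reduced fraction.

1. [ext C1·C2]  r_C1² + 30r_C1 − 621/4 = 0  ⇒  r_C1 = 9/2 (r>0 drops 1)

9/2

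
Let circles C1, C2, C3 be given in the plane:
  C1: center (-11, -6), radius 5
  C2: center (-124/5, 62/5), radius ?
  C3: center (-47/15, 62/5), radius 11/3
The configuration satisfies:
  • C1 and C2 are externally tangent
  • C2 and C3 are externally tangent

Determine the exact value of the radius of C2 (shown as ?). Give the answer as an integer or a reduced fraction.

18

1. [ext C1·C2]  r_C2² + 10r_C2 − 504 = 0  ⇒  r_C2 = 18 (r>0 drops 1)
2. [ext C2·C3]  r_C2² + (22/3)r_C2 − 456 = 0  ⇒  r_C2 = 18 (r>0 drops 1)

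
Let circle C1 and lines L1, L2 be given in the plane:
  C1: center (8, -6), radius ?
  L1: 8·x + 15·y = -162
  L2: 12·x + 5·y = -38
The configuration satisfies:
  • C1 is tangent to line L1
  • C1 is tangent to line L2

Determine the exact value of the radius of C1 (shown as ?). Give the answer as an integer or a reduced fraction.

8

1. [C1‖L1]  r_C1² − 64 = 0  ⇒  r_C1 = 8 (r>0 drops 1)
2. [C1‖L2]  r_C1² − 64 = 0  ⇒  r_C1 = 8 (r>0 drops 1)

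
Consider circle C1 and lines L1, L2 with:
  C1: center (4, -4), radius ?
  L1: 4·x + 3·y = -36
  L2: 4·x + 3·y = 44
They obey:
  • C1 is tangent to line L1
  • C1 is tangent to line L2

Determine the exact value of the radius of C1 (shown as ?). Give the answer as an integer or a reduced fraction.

8

1. [C1‖L1]  r_C1² − 64 = 0  ⇒  r_C1 = 8 (r>0 drops 1)
2. [C1‖L2]  r_C1² − 64 = 0  ⇒  r_C1 = 8 (r>0 drops 1)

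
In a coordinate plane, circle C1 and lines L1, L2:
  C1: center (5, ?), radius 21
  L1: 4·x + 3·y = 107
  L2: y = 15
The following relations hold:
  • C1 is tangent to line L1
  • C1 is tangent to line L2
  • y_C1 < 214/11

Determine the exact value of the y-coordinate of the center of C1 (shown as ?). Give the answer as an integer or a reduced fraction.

-6

1. [C1‖L1]  y_C1² − 58y_C1 − 384 = 0  ⇒  y_C1 = -6 or 64
2. [C1‖L2]  y_C1² − 30y_C1 − 216 = 0  ⇒  y_C1 = -6 or 36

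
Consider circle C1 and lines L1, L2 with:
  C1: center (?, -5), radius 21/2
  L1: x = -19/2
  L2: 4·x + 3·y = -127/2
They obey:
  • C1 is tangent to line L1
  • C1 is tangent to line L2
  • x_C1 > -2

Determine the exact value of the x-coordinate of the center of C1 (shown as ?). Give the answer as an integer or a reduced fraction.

1. [C1‖L1]  x_C1² + 19x_C1 − 20 = 0  ⇒  x_C1 = -20 or 1
2. [C1‖L2]  x_C1² + (97/4)x_C1 − 101/4 = 0  ⇒  x_C1 = -101/4 or 1

1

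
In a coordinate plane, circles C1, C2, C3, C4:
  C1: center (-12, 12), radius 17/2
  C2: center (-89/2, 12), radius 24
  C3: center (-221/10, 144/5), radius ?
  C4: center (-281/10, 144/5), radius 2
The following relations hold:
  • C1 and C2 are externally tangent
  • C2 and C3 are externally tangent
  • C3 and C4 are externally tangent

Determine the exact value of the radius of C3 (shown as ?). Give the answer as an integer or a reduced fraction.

4

1. [ext C2·C3]  r_C3² + 48r_C3 − 208 = 0  ⇒  r_C3 = 4 (r>0 drops 1)
2. [ext C3·C4]  r_C3² + 4r_C3 − 32 = 0  ⇒  r_C3 = 4 (r>0 drops 1)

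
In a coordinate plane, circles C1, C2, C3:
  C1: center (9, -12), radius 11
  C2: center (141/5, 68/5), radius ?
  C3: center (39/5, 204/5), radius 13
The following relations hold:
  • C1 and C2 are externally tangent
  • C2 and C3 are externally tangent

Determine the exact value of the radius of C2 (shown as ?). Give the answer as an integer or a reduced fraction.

21

1. [ext C1·C2]  r_C2² + 22r_C2 − 903 = 0  ⇒  r_C2 = 21 (r>0 drops 1)
2. [ext C2·C3]  r_C2² + 26r_C2 − 987 = 0  ⇒  r_C2 = 21 (r>0 drops 1)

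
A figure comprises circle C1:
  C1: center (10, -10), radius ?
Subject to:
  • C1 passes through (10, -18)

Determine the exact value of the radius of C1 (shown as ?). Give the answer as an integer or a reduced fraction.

1. [C1∋P]  r_C1² − 64 = 0  ⇒  r_C1 = 8 (r>0 drops 1)

8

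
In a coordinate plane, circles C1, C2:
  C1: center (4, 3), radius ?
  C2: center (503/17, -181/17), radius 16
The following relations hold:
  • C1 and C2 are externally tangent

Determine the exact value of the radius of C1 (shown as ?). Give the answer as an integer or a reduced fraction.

1. [ext C1·C2]  r_C1² + 32r_C1 − 585 = 0  ⇒  r_C1 = 13 (r>0 drops 1)

13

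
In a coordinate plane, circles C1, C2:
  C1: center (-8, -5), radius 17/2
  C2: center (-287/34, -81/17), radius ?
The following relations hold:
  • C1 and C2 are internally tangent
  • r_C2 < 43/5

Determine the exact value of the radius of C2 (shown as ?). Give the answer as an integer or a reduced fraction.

8

1. [int C1,C2]  r_C2² − 17r_C2 + 72 = 0  ⇒  r_C2 = 8 or 9
2. given r_C2 < 43/5: keep 8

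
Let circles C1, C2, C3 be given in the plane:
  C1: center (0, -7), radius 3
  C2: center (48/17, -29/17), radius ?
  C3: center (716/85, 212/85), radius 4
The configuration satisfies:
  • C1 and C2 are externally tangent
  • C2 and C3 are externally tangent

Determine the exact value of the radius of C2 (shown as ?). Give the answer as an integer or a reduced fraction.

1. [ext C1·C2]  r_C2² + 6r_C2 − 27 = 0  ⇒  r_C2 = 3 (r>0 drops 1)
2. [ext C2·C3]  r_C2² + 8r_C2 − 33 = 0  ⇒  r_C2 = 3 (r>0 drops 1)

3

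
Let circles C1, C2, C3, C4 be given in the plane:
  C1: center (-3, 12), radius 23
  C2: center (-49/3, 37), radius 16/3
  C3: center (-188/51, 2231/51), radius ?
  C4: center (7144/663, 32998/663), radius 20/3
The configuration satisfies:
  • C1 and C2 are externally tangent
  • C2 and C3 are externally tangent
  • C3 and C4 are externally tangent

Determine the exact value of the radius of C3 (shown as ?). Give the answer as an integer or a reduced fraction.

1. [ext C2·C3]  r_C3² + (32/3)r_C3 − 177 = 0  ⇒  r_C3 = 9 (r>0 drops 1)
2. [ext C3·C4]  r_C3² + (40/3)r_C3 − 201 = 0  ⇒  r_C3 = 9 (r>0 drops 1)

9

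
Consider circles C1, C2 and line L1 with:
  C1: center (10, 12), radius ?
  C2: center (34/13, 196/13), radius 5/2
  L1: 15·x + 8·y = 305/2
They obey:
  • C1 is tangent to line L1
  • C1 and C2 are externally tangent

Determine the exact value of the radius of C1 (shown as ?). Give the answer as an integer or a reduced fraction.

11/2

1. [C1‖L1]  r_C1² − 121/4 = 0  ⇒  r_C1 = 11/2 (r>0 drops 1)
2. [ext C1·C2]  r_C1² + 5r_C1 − 231/4 = 0  ⇒  r_C1 = 11/2 (r>0 drops 1)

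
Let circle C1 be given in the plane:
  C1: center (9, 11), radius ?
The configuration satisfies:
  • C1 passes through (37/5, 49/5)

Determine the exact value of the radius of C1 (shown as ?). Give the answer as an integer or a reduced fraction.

1. [C1∋P]  r_C1² − 4 = 0  ⇒  r_C1 = 2 (r>0 drops 1)

2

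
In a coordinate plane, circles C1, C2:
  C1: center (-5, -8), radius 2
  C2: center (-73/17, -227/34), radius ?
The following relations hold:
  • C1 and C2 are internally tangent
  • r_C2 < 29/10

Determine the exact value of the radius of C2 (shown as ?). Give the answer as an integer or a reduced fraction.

1/2

1. [int C1,C2]  r_C2² − 4r_C2 + 7/4 = 0  ⇒  r_C2 = 1/2 or 7/2
2. given r_C2 < 29/10: keep 1/2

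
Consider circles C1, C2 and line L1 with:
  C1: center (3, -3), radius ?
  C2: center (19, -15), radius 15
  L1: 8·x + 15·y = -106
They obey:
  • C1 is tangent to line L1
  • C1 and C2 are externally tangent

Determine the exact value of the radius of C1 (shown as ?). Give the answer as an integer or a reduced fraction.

5

1. [C1‖L1]  r_C1² − 25 = 0  ⇒  r_C1 = 5 (r>0 drops 1)
2. [ext C1·C2]  r_C1² + 30r_C1 − 175 = 0  ⇒  r_C1 = 5 (r>0 drops 1)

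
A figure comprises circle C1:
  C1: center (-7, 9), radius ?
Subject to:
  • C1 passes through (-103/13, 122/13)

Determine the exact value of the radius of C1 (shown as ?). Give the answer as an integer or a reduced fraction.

1

1. [C1∋P]  r_C1² − 1 = 0  ⇒  r_C1 = 1 (r>0 drops 1)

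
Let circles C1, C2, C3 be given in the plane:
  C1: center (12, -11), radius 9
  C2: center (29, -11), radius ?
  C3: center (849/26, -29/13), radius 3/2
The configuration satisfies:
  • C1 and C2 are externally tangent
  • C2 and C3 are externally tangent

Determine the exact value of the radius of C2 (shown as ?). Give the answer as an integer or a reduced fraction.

8

1. [ext C1·C2]  r_C2² + 18r_C2 − 208 = 0  ⇒  r_C2 = 8 (r>0 drops 1)
2. [ext C2·C3]  r_C2² + 3r_C2 − 88 = 0  ⇒  r_C2 = 8 (r>0 drops 1)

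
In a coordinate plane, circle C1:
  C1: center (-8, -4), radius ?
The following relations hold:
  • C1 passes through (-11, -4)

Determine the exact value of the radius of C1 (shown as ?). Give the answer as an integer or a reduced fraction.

3

1. [C1∋P]  r_C1² − 9 = 0  ⇒  r_C1 = 3 (r>0 drops 1)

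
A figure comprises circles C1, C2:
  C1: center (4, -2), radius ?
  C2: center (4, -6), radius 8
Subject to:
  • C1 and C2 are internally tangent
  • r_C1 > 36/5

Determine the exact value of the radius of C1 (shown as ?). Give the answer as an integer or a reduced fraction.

12

1. [int C1,C2]  r_C1² − 16r_C1 + 48 = 0  ⇒  r_C1 = 4 or 12
2. given r_C1 > 36/5: keep 12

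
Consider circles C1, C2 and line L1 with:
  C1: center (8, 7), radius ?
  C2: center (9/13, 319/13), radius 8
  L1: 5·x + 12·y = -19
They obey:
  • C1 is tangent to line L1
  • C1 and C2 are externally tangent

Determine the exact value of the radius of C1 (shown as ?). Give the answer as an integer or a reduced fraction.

11

1. [C1‖L1]  r_C1² − 121 = 0  ⇒  r_C1 = 11 (r>0 drops 1)
2. [ext C1·C2]  r_C1² + 16r_C1 − 297 = 0  ⇒  r_C1 = 11 (r>0 drops 1)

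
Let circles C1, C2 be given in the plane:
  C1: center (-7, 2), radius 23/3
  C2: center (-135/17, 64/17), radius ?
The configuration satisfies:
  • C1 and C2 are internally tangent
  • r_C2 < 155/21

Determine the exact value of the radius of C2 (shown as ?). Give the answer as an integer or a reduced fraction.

17/3

1. [int C1,C2]  r_C2² − (46/3)r_C2 + 493/9 = 0  ⇒  r_C2 = 17/3 or 29/3
2. given r_C2 < 155/21: keep 17/3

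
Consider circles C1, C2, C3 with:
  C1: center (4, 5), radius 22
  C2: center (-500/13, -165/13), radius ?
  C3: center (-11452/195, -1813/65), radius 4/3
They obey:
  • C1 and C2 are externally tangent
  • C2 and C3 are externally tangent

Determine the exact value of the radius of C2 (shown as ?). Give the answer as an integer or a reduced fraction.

1. [ext C1·C2]  r_C2² + 44r_C2 − 1632 = 0  ⇒  r_C2 = 24 (r>0 drops 1)
2. [ext C2·C3]  r_C2² + (8/3)r_C2 − 640 = 0  ⇒  r_C2 = 24 (r>0 drops 1)

24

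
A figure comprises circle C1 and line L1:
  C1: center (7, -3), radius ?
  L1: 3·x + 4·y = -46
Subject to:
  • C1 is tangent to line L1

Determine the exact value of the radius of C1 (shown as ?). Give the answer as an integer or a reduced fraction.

11

1. [C1‖L1]  r_C1² − 121 = 0  ⇒  r_C1 = 11 (r>0 drops 1)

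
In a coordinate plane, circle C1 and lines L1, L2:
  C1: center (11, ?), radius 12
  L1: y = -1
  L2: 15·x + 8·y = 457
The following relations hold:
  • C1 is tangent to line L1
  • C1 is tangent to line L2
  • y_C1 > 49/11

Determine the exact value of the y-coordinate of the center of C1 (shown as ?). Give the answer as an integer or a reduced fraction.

11

1. [C1‖L1]  y_C1² + 2y_C1 − 143 = 0  ⇒  y_C1 = -13 or 11
2. [C1‖L2]  y_C1² − 73y_C1 + 682 = 0  ⇒  y_C1 = 11 or 62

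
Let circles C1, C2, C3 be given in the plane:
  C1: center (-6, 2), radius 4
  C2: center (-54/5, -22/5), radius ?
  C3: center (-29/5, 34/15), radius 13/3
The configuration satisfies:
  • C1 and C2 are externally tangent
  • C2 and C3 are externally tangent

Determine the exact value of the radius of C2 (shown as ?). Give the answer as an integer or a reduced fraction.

4

1. [ext C1·C2]  r_C2² + 8r_C2 − 48 = 0  ⇒  r_C2 = 4 (r>0 drops 1)
2. [ext C2·C3]  r_C2² + (26/3)r_C2 − 152/3 = 0  ⇒  r_C2 = 4 (r>0 drops 1)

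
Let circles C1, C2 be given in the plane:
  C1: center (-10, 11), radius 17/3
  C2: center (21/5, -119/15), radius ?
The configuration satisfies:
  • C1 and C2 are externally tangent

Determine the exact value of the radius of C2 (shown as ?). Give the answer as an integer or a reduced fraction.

1. [ext C1·C2]  r_C2² + (34/3)r_C2 − 528 = 0  ⇒  r_C2 = 18 (r>0 drops 1)

18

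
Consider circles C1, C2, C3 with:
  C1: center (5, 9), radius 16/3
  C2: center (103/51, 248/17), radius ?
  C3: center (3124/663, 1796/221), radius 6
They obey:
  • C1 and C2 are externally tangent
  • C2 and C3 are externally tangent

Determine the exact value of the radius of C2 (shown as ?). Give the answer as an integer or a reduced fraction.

1

1. [ext C1·C2]  r_C2² + (32/3)r_C2 − 35/3 = 0  ⇒  r_C2 = 1 (r>0 drops 1)
2. [ext C2·C3]  r_C2² + 12r_C2 − 13 = 0  ⇒  r_C2 = 1 (r>0 drops 1)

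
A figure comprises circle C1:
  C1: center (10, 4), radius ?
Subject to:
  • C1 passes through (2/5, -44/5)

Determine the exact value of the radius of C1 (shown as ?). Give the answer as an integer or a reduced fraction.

16

1. [C1∋P]  r_C1² − 256 = 0  ⇒  r_C1 = 16 (r>0 drops 1)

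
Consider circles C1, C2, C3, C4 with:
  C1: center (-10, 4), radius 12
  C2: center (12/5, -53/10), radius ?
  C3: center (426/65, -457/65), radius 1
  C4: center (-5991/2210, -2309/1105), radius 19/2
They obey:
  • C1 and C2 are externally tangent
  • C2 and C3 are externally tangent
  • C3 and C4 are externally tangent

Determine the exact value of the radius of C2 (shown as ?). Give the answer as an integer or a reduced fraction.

1. [ext C1·C2]  r_C2² + 24r_C2 − 385/4 = 0  ⇒  r_C2 = 7/2 (r>0 drops 1)
2. [ext C2·C3]  r_C2² + 2r_C2 − 77/4 = 0  ⇒  r_C2 = 7/2 (r>0 drops 1)

7/2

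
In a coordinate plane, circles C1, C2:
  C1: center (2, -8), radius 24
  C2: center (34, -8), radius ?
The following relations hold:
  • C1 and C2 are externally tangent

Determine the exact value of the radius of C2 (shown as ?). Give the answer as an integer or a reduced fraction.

1. [ext C1·C2]  r_C2² + 48r_C2 − 448 = 0  ⇒  r_C2 = 8 (r>0 drops 1)

8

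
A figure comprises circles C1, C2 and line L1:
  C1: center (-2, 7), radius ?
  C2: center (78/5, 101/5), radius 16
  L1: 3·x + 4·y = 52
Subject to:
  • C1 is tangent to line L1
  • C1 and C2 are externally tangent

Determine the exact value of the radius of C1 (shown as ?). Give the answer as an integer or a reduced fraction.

1. [C1‖L1]  r_C1² − 36 = 0  ⇒  r_C1 = 6 (r>0 drops 1)
2. [ext C1·C2]  r_C1² + 32r_C1 − 228 = 0  ⇒  r_C1 = 6 (r>0 drops 1)

6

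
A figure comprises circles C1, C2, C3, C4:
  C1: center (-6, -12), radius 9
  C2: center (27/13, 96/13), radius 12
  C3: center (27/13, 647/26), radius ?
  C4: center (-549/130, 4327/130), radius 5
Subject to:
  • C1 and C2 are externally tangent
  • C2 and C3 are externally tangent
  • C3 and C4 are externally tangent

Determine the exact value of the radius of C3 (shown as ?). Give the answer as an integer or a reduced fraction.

11/2

1. [ext C2·C3]  r_C3² + 24r_C3 − 649/4 = 0  ⇒  r_C3 = 11/2 (r>0 drops 1)
2. [ext C3·C4]  r_C3² + 10r_C3 − 341/4 = 0  ⇒  r_C3 = 11/2 (r>0 drops 1)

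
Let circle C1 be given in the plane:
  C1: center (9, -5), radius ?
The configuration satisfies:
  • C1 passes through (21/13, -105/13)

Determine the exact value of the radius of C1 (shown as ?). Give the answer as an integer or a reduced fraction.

1. [C1∋P]  r_C1² − 64 = 0  ⇒  r_C1 = 8 (r>0 drops 1)

8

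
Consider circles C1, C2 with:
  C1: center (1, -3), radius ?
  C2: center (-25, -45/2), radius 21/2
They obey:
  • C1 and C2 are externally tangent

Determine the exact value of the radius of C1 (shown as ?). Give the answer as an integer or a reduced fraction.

22

1. [ext C1·C2]  r_C1² + 21r_C1 − 946 = 0  ⇒  r_C1 = 22 (r>0 drops 1)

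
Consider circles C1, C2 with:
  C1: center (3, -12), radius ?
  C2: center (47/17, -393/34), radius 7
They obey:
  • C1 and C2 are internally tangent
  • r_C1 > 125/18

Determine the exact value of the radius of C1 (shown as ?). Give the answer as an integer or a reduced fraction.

1. [int C1,C2]  r_C1² − 14r_C1 + 195/4 = 0  ⇒  r_C1 = 13/2 or 15/2
2. given r_C1 > 125/18: keep 15/2

15/2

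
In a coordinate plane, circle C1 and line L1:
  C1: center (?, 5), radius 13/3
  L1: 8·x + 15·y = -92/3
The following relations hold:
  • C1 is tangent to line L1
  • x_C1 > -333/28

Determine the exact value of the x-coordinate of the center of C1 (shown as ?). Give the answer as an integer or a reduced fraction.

-4

1. [C1‖L1]  x_C1² + (317/12)x_C1 + 269/3 = 0  ⇒  x_C1 = -269/12 or -4
2. given x_C1 > -333/28: keep -4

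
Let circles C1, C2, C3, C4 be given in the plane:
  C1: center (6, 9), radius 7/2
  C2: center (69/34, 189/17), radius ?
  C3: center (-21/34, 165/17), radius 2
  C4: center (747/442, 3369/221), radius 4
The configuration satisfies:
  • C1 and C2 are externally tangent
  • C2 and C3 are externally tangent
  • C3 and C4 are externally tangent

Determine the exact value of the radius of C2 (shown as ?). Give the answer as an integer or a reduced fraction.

1

1. [ext C1·C2]  r_C2² + 7r_C2 − 8 = 0  ⇒  r_C2 = 1 (r>0 drops 1)
2. [ext C2·C3]  r_C2² + 4r_C2 − 5 = 0  ⇒  r_C2 = 1 (r>0 drops 1)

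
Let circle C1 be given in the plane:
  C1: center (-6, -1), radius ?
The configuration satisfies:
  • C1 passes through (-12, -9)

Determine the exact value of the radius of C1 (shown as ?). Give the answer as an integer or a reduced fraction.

1. [C1∋P]  r_C1² − 100 = 0  ⇒  r_C1 = 10 (r>0 drops 1)

10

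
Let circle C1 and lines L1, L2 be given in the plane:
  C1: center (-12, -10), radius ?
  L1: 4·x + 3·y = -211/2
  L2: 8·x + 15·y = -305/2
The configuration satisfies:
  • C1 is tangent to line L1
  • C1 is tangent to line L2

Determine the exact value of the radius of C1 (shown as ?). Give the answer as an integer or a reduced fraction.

1. [C1‖L1]  r_C1² − 121/4 = 0  ⇒  r_C1 = 11/2 (r>0 drops 1)
2. [C1‖L2]  r_C1² − 121/4 = 0  ⇒  r_C1 = 11/2 (r>0 drops 1)

11/2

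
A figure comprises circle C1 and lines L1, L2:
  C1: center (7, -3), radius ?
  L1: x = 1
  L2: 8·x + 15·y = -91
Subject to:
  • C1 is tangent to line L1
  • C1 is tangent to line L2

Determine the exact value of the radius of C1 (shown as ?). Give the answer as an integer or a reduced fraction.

6

1. [C1‖L1]  r_C1² − 36 = 0  ⇒  r_C1 = 6 (r>0 drops 1)
2. [C1‖L2]  r_C1² − 36 = 0  ⇒  r_C1 = 6 (r>0 drops 1)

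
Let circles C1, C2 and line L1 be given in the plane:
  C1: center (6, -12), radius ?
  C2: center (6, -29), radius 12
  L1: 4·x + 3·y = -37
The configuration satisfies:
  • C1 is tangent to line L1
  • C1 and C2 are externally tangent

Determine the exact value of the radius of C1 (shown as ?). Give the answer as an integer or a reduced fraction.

1. [C1‖L1]  r_C1² − 25 = 0  ⇒  r_C1 = 5 (r>0 drops 1)
2. [ext C1·C2]  r_C1² + 24r_C1 − 145 = 0  ⇒  r_C1 = 5 (r>0 drops 1)

5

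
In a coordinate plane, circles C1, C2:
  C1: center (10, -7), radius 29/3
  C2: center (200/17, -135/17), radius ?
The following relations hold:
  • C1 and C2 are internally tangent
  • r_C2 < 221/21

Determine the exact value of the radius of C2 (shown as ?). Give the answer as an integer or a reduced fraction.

1. [int C1,C2]  r_C2² − (58/3)r_C2 + 805/9 = 0  ⇒  r_C2 = 23/3 or 35/3
2. given r_C2 < 221/21: keep 23/3

23/3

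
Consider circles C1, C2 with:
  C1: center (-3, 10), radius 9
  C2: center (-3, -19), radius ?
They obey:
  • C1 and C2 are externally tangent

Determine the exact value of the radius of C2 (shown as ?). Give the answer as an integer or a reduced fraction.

20

1. [ext C1·C2]  r_C2² + 18r_C2 − 760 = 0  ⇒  r_C2 = 20 (r>0 drops 1)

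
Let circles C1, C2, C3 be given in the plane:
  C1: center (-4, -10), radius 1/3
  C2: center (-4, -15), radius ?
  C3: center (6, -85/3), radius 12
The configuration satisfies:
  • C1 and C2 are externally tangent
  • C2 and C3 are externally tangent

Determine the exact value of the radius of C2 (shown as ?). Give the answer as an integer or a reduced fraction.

1. [ext C1·C2]  r_C2² + (2/3)r_C2 − 224/9 = 0  ⇒  r_C2 = 14/3 (r>0 drops 1)
2. [ext C2·C3]  r_C2² + 24r_C2 − 1204/9 = 0  ⇒  r_C2 = 14/3 (r>0 drops 1)

14/3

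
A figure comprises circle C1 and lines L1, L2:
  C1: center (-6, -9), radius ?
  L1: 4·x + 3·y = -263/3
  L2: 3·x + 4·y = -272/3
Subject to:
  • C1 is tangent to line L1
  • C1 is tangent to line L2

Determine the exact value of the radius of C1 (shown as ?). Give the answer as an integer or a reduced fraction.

1. [C1‖L1]  r_C1² − 484/9 = 0  ⇒  r_C1 = 22/3 (r>0 drops 1)
2. [C1‖L2]  r_C1² − 484/9 = 0  ⇒  r_C1 = 22/3 (r>0 drops 1)

22/3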